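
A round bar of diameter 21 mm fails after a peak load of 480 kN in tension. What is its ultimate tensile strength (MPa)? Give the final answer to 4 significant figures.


A0 = pi*(d/2)^2 = pi*(21/2)^2 = 346.361 mm^2
UTS = F_max / A0 = 480*1000 / 346.361
UTS = 1386 MPa


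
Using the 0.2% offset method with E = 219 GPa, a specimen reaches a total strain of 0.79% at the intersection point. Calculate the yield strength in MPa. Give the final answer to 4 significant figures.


Offset strain = 0.002
Elastic strain at yield = total_strain - offset = 7.9e-03 - 0.002 = 5.9e-03
sigma_y = E * elastic_strain = 219000 * 5.9e-03
sigma_y = 1292 MPa


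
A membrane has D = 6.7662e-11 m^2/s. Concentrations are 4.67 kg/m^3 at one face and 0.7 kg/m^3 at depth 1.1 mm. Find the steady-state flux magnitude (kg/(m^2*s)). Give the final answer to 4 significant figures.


J = -D * (dC/dx) = D * (C1 - C2) / dx
J = 6.7662e-11 * (4.67 - 0.7) / 1.1e-03
J = 2.442e-07 kg/(m^2*s)


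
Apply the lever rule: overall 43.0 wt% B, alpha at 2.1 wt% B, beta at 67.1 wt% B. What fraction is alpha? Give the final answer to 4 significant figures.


f_alpha = (C_beta - C0) / (C_beta - C_alpha)
f_alpha = (67.1 - 43.0) / (67.1 - 2.1)
f_alpha = 0.3708


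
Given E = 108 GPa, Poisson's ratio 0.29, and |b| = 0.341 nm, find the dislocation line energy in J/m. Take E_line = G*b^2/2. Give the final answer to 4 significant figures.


Step 1: G = E / (2*(1+nu))
G = 108 / (2*(1+0.29)) = 41.8605 GPa = 4.18605e+10 Pa
Step 2: E_line = G*b^2/2
b = 0.341 nm = 3.41e-10 m
E_line = 0.5 * 4.18605e+10 * (3.41e-10)^2 = 2.434e-09 J/m


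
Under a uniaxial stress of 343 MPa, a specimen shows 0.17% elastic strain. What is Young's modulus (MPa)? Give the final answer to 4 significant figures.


E = sigma / epsilon
epsilon = 0.17% = 1.7e-03
E = 343 / 1.7e-03
E = 201800 MPa


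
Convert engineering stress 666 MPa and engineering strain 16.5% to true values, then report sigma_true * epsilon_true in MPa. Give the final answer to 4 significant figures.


sigma_true = sigma_eng * (1 + epsilon_eng)
sigma_true = 666 * (1 + 0.165) = 775.89 MPa
epsilon_true = ln(1 + epsilon_eng)
epsilon_true = ln(1 + 0.165) = 0.152721
sigma_true * epsilon_true = 775.89 * 0.152721 = 118.5 MPa


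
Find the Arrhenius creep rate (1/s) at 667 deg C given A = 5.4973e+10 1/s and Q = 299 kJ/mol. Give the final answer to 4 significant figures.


rate = A * exp(-Q / (R*T))
T = 667 + 273.15 = 940.15 K
rate = 5.4973e+10 * exp(-299e3 / (8.314 * 940.15))
rate = 1.34e-06 1/s


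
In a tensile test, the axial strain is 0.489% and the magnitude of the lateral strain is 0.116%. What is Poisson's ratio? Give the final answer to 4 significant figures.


nu = -epsilon_lat / epsilon_axial
Lateral strain is contraction (negative), so using magnitudes:
nu = 0.116 / 0.489
nu = 0.2372


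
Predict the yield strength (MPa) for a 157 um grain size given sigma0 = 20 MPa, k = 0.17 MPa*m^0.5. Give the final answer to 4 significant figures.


sigma_y = sigma0 + k / sqrt(d)
d = 157 um = 1.57e-04 m
sigma_y = 20 + 0.17 / sqrt(1.57e-04)
sigma_y = 33.57 MPa


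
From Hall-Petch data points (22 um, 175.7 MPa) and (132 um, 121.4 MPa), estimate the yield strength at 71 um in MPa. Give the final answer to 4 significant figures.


sigma_y = sigma0 + k / sqrt(d)
1/sqrt(d1) = 1/sqrt(2.2e-05) = 213.201;  1/sqrt(d2) = 87.0388
k = (sigma1 - sigma2) / (1/sqrt(d1) - 1/sqrt(d2)) = (175.7 - 121.4) / (213.201 - 87.0388) = 0.430399 MPa*m^0.5
sigma0 = sigma1 - k/sqrt(d1) = 175.7 - 0.430399*213.201 = 83.9385 MPa
sigma_y(d3) = 83.9385 + 0.430399 / sqrt(7.1e-05) = 135 MPa


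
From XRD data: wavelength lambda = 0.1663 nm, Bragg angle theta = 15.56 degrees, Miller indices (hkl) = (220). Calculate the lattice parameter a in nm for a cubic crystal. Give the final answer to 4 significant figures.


d = lambda / (2*sin(theta))
d = 0.1663 / (2*sin(15.56 deg))
d = 0.309975 nm
a = d * sqrt(h^2+k^2+l^2) = 0.309975 * sqrt(8)
a = 0.8767 nm


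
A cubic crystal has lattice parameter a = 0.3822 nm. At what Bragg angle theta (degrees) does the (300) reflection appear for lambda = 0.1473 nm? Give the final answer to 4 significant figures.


d = a / sqrt(h^2+k^2+l^2)
d = 0.3822 / sqrt(9) = 0.1274 nm
lambda = 2*d*sin(theta)  =>  sin(theta) = lambda / (2*d)
sin(theta) = 0.1473 / (2 * 0.1274) = 0.5781
theta = 35.32 deg


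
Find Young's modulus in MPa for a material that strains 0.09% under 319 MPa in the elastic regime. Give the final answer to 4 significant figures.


E = sigma / epsilon
epsilon = 0.09% = 9e-04
E = 319 / 9e-04
E = 354400 MPa


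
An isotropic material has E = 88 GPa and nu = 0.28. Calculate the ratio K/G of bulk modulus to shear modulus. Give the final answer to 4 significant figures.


G = E / (2*(1+nu))
G = 88 / (2*(1+0.28)) = 34.375 GPa
K = E / (3*(1-2*nu))
K = 88 / (3*(1-2*0.28)) = 66.6667 GPa
K/G = 66.6667 / 34.375 = 1.939


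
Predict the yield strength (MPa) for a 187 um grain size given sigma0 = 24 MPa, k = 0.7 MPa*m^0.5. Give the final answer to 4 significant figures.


sigma_y = sigma0 + k / sqrt(d)
d = 187 um = 1.87e-04 m
sigma_y = 24 + 0.7 / sqrt(1.87e-04)
sigma_y = 75.19 MPa


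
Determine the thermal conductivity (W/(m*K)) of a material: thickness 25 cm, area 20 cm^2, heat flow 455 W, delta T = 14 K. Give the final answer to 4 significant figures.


k = Q*L / (A*dT)
L = 0.25 m, A = 2e-03 m^2
k = 455 * 0.25 / (2e-03 * 14)
k = 4063 W/(m*K)


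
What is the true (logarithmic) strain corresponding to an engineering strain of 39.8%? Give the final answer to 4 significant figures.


epsilon_true = ln(1 + epsilon_eng)
epsilon_true = ln(1 + 0.398)
epsilon_true = 0.335


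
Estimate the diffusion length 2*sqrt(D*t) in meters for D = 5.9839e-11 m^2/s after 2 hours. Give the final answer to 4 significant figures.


t = 2 hr = 7200 s
Diffusion length = 2*sqrt(D*t)
= 2*sqrt(5.9839e-11 * 7200)
= 1.313e-03 m


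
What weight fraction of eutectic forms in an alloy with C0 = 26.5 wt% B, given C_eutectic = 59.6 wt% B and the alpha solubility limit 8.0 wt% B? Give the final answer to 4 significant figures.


f_primary = (C_e - C0) / (C_e - C_alpha_max)
f_primary = (59.6 - 26.5) / (59.6 - 8.0)
f_primary = 0.641473
f_eutectic = 1 - 0.641473 = 0.3585


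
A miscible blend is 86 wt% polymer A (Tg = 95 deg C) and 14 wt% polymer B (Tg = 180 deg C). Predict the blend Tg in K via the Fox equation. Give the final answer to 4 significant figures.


1/Tg = w1/Tg1 + w2/Tg2 (in Kelvin)
Tg1 = 368.15 K, Tg2 = 453.15 K
1/Tg = 0.86/368.15 + 0.14/453.15
Tg = 378.1 K


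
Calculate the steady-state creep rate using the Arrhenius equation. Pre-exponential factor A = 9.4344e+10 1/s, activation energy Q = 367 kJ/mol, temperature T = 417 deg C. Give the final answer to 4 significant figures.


rate = A * exp(-Q / (R*T))
T = 417 + 273.15 = 690.15 K
rate = 9.4344e+10 * exp(-367e3 / (8.314 * 690.15))
rate = 1.574e-17 1/s


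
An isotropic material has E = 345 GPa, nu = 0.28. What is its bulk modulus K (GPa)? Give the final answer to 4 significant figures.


K = E / (3*(1-2*nu))
K = 345 / (3*(1-2*0.28))
K = 261.4 GPa


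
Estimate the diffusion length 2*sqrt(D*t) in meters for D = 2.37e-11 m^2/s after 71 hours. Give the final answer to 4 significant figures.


t = 71 hr = 255600 s
Diffusion length = 2*sqrt(D*t)
= 2*sqrt(2.37e-11 * 255600)
= 4.922e-03 m


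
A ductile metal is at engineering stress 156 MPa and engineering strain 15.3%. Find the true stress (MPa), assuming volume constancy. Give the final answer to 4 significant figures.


sigma_true = sigma_eng * (1 + epsilon_eng)
sigma_true = 156 * (1 + 0.153)
sigma_true = 179.9 MPa


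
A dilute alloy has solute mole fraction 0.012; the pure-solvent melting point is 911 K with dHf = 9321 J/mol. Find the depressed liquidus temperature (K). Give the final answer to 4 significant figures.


dT = R*Tm^2*x / dHf
dT = 8.314 * 911^2 * 0.012 / 9321
dT = 8.88312 K
T_new = 911 - 8.88312 = 902.1 K


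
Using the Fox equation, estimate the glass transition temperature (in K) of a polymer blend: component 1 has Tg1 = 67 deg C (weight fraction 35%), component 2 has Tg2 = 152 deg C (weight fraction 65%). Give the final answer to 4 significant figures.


1/Tg = w1/Tg1 + w2/Tg2 (in Kelvin)
Tg1 = 340.15 K, Tg2 = 425.15 K
1/Tg = 0.35/340.15 + 0.65/425.15
Tg = 391 K


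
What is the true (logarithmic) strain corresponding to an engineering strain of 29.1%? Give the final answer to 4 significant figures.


epsilon_true = ln(1 + epsilon_eng)
epsilon_true = ln(1 + 0.291)
epsilon_true = 0.2554


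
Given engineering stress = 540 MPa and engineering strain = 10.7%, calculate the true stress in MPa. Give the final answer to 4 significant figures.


sigma_true = sigma_eng * (1 + epsilon_eng)
sigma_true = 540 * (1 + 0.107)
sigma_true = 597.8 MPa


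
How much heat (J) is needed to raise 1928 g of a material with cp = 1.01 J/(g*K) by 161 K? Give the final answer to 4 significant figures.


Q = m * cp * dT
Q = 1928 * 1.01 * 161
Q = 313500 J


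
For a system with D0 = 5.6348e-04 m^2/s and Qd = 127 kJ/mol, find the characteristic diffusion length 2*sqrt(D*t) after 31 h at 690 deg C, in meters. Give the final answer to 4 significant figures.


Step 1: D = D0 * exp(-Qd/(R*T))
T = 963.15 K
D = 5.6348e-04 * exp(-127e3 / (8.314 * 963.15)) = 7.29495e-11 m^2/s
Step 2: L = 2*sqrt(D*t)
t = 31 h = 111600 s
L = 2*sqrt(7.29495e-11 * 111600) = 5.707e-03 m


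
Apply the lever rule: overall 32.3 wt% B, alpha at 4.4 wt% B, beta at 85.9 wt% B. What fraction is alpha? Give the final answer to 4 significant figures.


f_alpha = (C_beta - C0) / (C_beta - C_alpha)
f_alpha = (85.9 - 32.3) / (85.9 - 4.4)
f_alpha = 0.6577


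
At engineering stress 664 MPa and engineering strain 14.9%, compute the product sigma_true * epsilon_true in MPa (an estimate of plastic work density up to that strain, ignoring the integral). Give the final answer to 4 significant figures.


sigma_true = sigma_eng * (1 + epsilon_eng)
sigma_true = 664 * (1 + 0.149) = 762.936 MPa
epsilon_true = ln(1 + epsilon_eng)
epsilon_true = ln(1 + 0.149) = 0.138892
sigma_true * epsilon_true = 762.936 * 0.138892 = 106 MPa


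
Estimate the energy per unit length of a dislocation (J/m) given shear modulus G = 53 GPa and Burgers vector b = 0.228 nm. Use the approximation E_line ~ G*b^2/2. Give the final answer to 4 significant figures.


E = G*b^2/2
b = 0.228 nm = 2.28e-10 m
G = 53 GPa = 5.3e+10 Pa
E = 0.5 * 5.3e+10 * (2.28e-10)^2
E = 1.378e-09 J/m


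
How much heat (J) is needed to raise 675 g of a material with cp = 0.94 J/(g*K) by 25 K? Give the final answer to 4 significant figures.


Q = m * cp * dT
Q = 675 * 0.94 * 25
Q = 15860 J


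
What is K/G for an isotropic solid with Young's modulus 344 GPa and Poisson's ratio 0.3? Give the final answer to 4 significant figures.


G = E / (2*(1+nu))
G = 344 / (2*(1+0.3)) = 132.308 GPa
K = E / (3*(1-2*nu))
K = 344 / (3*(1-2*0.3)) = 286.667 GPa
K/G = 286.667 / 132.308 = 2.167


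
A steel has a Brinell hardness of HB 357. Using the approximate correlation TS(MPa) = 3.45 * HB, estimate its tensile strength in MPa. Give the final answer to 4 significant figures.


TS (MPa) = 3.45 * HB
TS = 3.45 * 357
TS = 1232 MPa


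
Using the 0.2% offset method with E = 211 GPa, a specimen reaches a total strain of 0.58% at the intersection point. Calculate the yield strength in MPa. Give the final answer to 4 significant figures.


Offset strain = 0.002
Elastic strain at yield = total_strain - offset = 5.8e-03 - 0.002 = 3.8e-03
sigma_y = E * elastic_strain = 211000 * 3.8e-03
sigma_y = 801.8 MPa


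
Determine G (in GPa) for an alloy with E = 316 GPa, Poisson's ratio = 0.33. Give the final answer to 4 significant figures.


G = E / (2*(1+nu))
G = 316 / (2*(1+0.33))
G = 118.8 GPa


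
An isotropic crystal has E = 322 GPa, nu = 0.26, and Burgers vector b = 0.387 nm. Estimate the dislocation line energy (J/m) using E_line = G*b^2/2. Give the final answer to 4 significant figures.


Step 1: G = E / (2*(1+nu))
G = 322 / (2*(1+0.26)) = 127.778 GPa = 1.27778e+11 Pa
Step 2: E_line = G*b^2/2
b = 0.387 nm = 3.87e-10 m
E_line = 0.5 * 1.27778e+11 * (3.87e-10)^2 = 9.569e-09 J/m


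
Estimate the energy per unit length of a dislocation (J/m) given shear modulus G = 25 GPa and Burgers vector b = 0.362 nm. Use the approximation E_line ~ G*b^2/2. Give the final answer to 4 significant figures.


E = G*b^2/2
b = 0.362 nm = 3.62e-10 m
G = 25 GPa = 2.5e+10 Pa
E = 0.5 * 2.5e+10 * (3.62e-10)^2
E = 1.638e-09 J/m


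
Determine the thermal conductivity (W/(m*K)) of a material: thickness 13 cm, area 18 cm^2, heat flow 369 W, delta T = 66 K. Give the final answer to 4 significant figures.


k = Q*L / (A*dT)
L = 0.13 m, A = 1.8e-03 m^2
k = 369 * 0.13 / (1.8e-03 * 66)
k = 403.8 W/(m*K)


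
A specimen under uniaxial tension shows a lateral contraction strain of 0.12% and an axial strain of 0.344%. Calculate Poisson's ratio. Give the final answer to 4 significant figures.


nu = -epsilon_lat / epsilon_axial
Lateral strain is contraction (negative), so using magnitudes:
nu = 0.12 / 0.344
nu = 0.3488


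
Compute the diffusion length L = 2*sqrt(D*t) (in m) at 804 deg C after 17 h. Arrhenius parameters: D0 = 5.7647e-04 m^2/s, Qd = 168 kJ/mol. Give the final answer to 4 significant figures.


Step 1: D = D0 * exp(-Qd/(R*T))
T = 1077.15 K
D = 5.7647e-04 * exp(-168e3 / (8.314 * 1077.15)) = 4.10767e-12 m^2/s
Step 2: L = 2*sqrt(D*t)
t = 17 h = 61200 s
L = 2*sqrt(4.10767e-12 * 61200) = 1.003e-03 m


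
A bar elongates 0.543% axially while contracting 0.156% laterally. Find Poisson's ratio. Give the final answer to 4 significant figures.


nu = -epsilon_lat / epsilon_axial
Lateral strain is contraction (negative), so using magnitudes:
nu = 0.156 / 0.543
nu = 0.2873


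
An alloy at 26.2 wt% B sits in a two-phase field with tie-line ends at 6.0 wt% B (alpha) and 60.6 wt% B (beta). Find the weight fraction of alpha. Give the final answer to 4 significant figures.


f_alpha = (C_beta - C0) / (C_beta - C_alpha)
f_alpha = (60.6 - 26.2) / (60.6 - 6.0)
f_alpha = 0.63


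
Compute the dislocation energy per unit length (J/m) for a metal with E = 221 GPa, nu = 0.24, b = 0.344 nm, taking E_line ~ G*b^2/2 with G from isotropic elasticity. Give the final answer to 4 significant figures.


Step 1: G = E / (2*(1+nu))
G = 221 / (2*(1+0.24)) = 89.1129 GPa = 8.91129e+10 Pa
Step 2: E_line = G*b^2/2
b = 0.344 nm = 3.44e-10 m
E_line = 0.5 * 8.91129e+10 * (3.44e-10)^2 = 5.273e-09 J/m


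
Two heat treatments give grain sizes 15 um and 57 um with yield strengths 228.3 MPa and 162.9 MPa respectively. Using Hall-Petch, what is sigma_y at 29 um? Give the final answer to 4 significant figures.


sigma_y = sigma0 + k / sqrt(d)
1/sqrt(d1) = 1/sqrt(1.5e-05) = 258.199;  1/sqrt(d2) = 132.453
k = (sigma1 - sigma2) / (1/sqrt(d1) - 1/sqrt(d2)) = (228.3 - 162.9) / (258.199 - 132.453) = 0.520097 MPa*m^0.5
sigma0 = sigma1 - k/sqrt(d1) = 228.3 - 0.520097*258.199 = 94.0114 MPa
sigma_y(d3) = 94.0114 + 0.520097 / sqrt(2.9e-05) = 190.6 MPa


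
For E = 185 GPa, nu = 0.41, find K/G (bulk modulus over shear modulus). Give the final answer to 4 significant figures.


G = E / (2*(1+nu))
G = 185 / (2*(1+0.41)) = 65.6028 GPa
K = E / (3*(1-2*nu))
K = 185 / (3*(1-2*0.41)) = 342.593 GPa
K/G = 342.593 / 65.6028 = 5.222


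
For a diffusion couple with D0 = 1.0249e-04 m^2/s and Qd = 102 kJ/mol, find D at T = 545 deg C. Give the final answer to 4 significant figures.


D = D0 * exp(-Qd / (R*T))
T = 818.15 K
D = 1.0249e-04 * exp(-102e3 / (8.314 * 818.15))
D = 3.15e-11 m^2/s


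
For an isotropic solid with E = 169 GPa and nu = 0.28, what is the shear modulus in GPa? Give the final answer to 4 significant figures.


G = E / (2*(1+nu))
G = 169 / (2*(1+0.28))
G = 66.02 GPa


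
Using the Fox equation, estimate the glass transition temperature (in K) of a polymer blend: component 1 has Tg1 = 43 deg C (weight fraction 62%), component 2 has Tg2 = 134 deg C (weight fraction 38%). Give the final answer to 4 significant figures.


1/Tg = w1/Tg1 + w2/Tg2 (in Kelvin)
Tg1 = 316.15 K, Tg2 = 407.15 K
1/Tg = 0.62/316.15 + 0.38/407.15
Tg = 345.5 K


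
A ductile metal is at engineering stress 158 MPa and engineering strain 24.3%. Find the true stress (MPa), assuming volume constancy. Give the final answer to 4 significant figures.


sigma_true = sigma_eng * (1 + epsilon_eng)
sigma_true = 158 * (1 + 0.243)
sigma_true = 196.4 MPa


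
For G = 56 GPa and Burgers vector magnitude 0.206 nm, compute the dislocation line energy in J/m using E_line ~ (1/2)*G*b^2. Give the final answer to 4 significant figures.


E = G*b^2/2
b = 0.206 nm = 2.06e-10 m
G = 56 GPa = 5.6e+10 Pa
E = 0.5 * 5.6e+10 * (2.06e-10)^2
E = 1.188e-09 J/m


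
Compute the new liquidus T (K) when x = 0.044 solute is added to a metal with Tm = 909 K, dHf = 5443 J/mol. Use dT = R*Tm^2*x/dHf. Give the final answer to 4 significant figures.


dT = R*Tm^2*x / dHf
dT = 8.314 * 909^2 * 0.044 / 5443
dT = 55.5331 K
T_new = 909 - 55.5331 = 853.5 K


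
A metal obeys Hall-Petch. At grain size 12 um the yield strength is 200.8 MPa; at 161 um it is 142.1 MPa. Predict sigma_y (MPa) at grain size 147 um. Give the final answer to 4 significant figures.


sigma_y = sigma0 + k / sqrt(d)
1/sqrt(d1) = 1/sqrt(1.2e-05) = 288.675;  1/sqrt(d2) = 78.811
k = (sigma1 - sigma2) / (1/sqrt(d1) - 1/sqrt(d2)) = (200.8 - 142.1) / (288.675 - 78.811) = 0.279705 MPa*m^0.5
sigma0 = sigma1 - k/sqrt(d1) = 200.8 - 0.279705*288.675 = 120.056 MPa
sigma_y(d3) = 120.056 + 0.279705 / sqrt(1.47e-04) = 143.1 MPa


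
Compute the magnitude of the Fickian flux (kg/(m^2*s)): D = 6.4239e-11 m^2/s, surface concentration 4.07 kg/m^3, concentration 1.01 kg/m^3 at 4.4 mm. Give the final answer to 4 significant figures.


J = -D * (dC/dx) = D * (C1 - C2) / dx
J = 6.4239e-11 * (4.07 - 1.01) / 4.4e-03
J = 4.468e-08 kg/(m^2*s)


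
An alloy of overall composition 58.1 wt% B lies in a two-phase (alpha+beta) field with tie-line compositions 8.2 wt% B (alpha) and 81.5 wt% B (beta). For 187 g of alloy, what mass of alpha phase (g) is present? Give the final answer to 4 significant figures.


f_alpha = (C_beta - C0) / (C_beta - C_alpha)
f_alpha = (81.5 - 58.1) / (81.5 - 8.2) = 0.319236
m_alpha = f_alpha * m_total = 0.319236 * 187 = 59.7 g


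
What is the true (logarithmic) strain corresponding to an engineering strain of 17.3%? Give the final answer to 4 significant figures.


epsilon_true = ln(1 + epsilon_eng)
epsilon_true = ln(1 + 0.173)
epsilon_true = 0.1596


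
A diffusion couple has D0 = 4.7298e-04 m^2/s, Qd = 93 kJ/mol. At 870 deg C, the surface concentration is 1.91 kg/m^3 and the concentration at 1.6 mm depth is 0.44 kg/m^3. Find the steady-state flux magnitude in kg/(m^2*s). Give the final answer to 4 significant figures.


Step 1: D = D0 * exp(-Qd/(R*T))
T = 870 + 273.15 = 1143.15 K
D = 4.7298e-04 * exp(-93e3 / (8.314 * 1143.15)) = 2.66186e-08 m^2/s
Step 2: J = D * (C1 - C2) / dx
J = 2.66186e-08 * (1.91 - 0.44) / 1.6e-03
J = 2.446e-05 kg/(m^2*s)


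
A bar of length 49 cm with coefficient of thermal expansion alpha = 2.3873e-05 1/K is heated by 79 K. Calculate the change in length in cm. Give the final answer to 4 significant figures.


dL = L0 * alpha * dT
dL = 49 * 2.3873e-05 * 79
dL = 0.09241 cm


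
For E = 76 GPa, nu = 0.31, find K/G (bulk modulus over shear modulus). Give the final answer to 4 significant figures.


G = E / (2*(1+nu))
G = 76 / (2*(1+0.31)) = 29.0076 GPa
K = E / (3*(1-2*nu))
K = 76 / (3*(1-2*0.31)) = 66.6667 GPa
K/G = 66.6667 / 29.0076 = 2.298


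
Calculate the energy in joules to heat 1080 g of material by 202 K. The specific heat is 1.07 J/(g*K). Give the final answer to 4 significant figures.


Q = m * cp * dT
Q = 1080 * 1.07 * 202
Q = 233400 J


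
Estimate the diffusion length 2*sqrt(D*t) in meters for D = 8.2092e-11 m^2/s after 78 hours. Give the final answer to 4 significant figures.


t = 78 hr = 280800 s
Diffusion length = 2*sqrt(D*t)
= 2*sqrt(8.2092e-11 * 280800)
= 9.602e-03 m


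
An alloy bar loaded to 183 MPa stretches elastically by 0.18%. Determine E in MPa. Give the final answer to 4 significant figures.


E = sigma / epsilon
epsilon = 0.18% = 1.8e-03
E = 183 / 1.8e-03
E = 101700 MPa


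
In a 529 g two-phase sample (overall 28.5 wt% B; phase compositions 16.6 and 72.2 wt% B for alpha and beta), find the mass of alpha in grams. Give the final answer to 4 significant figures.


f_alpha = (C_beta - C0) / (C_beta - C_alpha)
f_alpha = (72.2 - 28.5) / (72.2 - 16.6) = 0.785971
m_alpha = f_alpha * m_total = 0.785971 * 529 = 415.8 g


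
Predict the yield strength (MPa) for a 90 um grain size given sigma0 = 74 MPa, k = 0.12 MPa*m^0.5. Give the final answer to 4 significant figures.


sigma_y = sigma0 + k / sqrt(d)
d = 90 um = 9e-05 m
sigma_y = 74 + 0.12 / sqrt(9e-05)
sigma_y = 86.65 MPa


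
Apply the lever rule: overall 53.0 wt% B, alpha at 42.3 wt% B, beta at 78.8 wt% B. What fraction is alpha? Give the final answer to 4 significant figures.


f_alpha = (C_beta - C0) / (C_beta - C_alpha)
f_alpha = (78.8 - 53.0) / (78.8 - 42.3)
f_alpha = 0.7068


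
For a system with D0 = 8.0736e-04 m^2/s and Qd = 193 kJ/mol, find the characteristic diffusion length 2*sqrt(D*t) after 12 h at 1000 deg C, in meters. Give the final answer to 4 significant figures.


Step 1: D = D0 * exp(-Qd/(R*T))
T = 1273.15 K
D = 8.0736e-04 * exp(-193e3 / (8.314 * 1273.15)) = 9.73646e-12 m^2/s
Step 2: L = 2*sqrt(D*t)
t = 12 h = 43200 s
L = 2*sqrt(9.73646e-12 * 43200) = 1.297e-03 m


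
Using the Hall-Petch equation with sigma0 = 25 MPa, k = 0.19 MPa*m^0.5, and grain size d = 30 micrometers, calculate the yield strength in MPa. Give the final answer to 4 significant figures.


sigma_y = sigma0 + k / sqrt(d)
d = 30 um = 3e-05 m
sigma_y = 25 + 0.19 / sqrt(3e-05)
sigma_y = 59.69 MPa


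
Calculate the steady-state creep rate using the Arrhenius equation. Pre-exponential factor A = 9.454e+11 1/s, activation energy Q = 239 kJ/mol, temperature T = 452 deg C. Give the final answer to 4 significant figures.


rate = A * exp(-Q / (R*T))
T = 452 + 273.15 = 725.15 K
rate = 9.454e+11 * exp(-239e3 / (8.314 * 725.15))
rate = 5.743e-06 1/s


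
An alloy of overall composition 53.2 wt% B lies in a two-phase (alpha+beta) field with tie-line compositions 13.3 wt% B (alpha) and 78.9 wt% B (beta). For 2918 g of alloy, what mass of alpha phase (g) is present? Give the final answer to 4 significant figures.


f_alpha = (C_beta - C0) / (C_beta - C_alpha)
f_alpha = (78.9 - 53.2) / (78.9 - 13.3) = 0.391768
m_alpha = f_alpha * m_total = 0.391768 * 2918 = 1143 g


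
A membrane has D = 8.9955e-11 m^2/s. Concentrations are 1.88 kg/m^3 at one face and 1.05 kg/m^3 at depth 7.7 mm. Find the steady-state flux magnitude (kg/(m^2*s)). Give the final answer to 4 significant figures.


J = -D * (dC/dx) = D * (C1 - C2) / dx
J = 8.9955e-11 * (1.88 - 1.05) / 7.7e-03
J = 9.696e-09 kg/(m^2*s)


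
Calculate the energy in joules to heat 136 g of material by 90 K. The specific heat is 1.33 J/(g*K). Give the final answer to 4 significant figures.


Q = m * cp * dT
Q = 136 * 1.33 * 90
Q = 16280 J


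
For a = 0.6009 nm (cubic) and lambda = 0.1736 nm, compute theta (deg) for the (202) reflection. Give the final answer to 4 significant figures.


d = a / sqrt(h^2+k^2+l^2)
d = 0.6009 / sqrt(8) = 0.21245 nm
lambda = 2*d*sin(theta)  =>  sin(theta) = lambda / (2*d)
sin(theta) = 0.1736 / (2 * 0.21245) = 0.408566
theta = 24.11 deg


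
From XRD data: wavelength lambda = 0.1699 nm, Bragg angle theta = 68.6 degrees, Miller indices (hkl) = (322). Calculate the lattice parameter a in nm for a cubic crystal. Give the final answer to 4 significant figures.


d = lambda / (2*sin(theta))
d = 0.1699 / (2*sin(68.6 deg))
d = 0.0912405 nm
a = d * sqrt(h^2+k^2+l^2) = 0.0912405 * sqrt(17)
a = 0.3762 nm


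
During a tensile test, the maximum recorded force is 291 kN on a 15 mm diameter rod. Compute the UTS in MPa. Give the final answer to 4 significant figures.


A0 = pi*(d/2)^2 = pi*(15/2)^2 = 176.715 mm^2
UTS = F_max / A0 = 291*1000 / 176.715
UTS = 1647 MPa


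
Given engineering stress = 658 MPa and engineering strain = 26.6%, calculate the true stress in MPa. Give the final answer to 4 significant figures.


sigma_true = sigma_eng * (1 + epsilon_eng)
sigma_true = 658 * (1 + 0.266)
sigma_true = 833 MPa


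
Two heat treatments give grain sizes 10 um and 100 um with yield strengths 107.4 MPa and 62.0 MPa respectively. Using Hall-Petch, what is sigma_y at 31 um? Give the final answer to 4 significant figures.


sigma_y = sigma0 + k / sqrt(d)
1/sqrt(d1) = 1/sqrt(1e-05) = 316.228;  1/sqrt(d2) = 100
k = (sigma1 - sigma2) / (1/sqrt(d1) - 1/sqrt(d2)) = (107.4 - 62.0) / (316.228 - 100) = 0.209964 MPa*m^0.5
sigma0 = sigma1 - k/sqrt(d1) = 107.4 - 0.209964*316.228 = 41.0036 MPa
sigma_y(d3) = 41.0036 + 0.209964 / sqrt(3.1e-05) = 78.71 MPa


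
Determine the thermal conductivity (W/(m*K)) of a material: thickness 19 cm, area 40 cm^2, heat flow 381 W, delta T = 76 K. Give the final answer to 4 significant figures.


k = Q*L / (A*dT)
L = 0.19 m, A = 4e-03 m^2
k = 381 * 0.19 / (4e-03 * 76)
k = 238.1 W/(m*K)


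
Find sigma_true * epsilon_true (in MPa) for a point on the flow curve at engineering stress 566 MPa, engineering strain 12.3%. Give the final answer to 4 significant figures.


sigma_true = sigma_eng * (1 + epsilon_eng)
sigma_true = 566 * (1 + 0.123) = 635.618 MPa
epsilon_true = ln(1 + epsilon_eng)
epsilon_true = ln(1 + 0.123) = 0.116004
sigma_true * epsilon_true = 635.618 * 0.116004 = 73.73 MPa


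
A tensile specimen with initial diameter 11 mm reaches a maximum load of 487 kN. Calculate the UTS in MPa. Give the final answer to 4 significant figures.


A0 = pi*(d/2)^2 = pi*(11/2)^2 = 95.0332 mm^2
UTS = F_max / A0 = 487*1000 / 95.0332
UTS = 5125 MPa


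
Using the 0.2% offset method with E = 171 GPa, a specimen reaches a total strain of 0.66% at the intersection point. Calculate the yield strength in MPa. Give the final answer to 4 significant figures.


Offset strain = 0.002
Elastic strain at yield = total_strain - offset = 6.6e-03 - 0.002 = 4.6e-03
sigma_y = E * elastic_strain = 171000 * 4.6e-03
sigma_y = 786.6 MPa


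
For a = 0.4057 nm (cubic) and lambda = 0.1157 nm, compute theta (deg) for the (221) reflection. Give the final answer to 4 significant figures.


d = a / sqrt(h^2+k^2+l^2)
d = 0.4057 / sqrt(9) = 0.135233 nm
lambda = 2*d*sin(theta)  =>  sin(theta) = lambda / (2*d)
sin(theta) = 0.1157 / (2 * 0.135233) = 0.427779
theta = 25.33 deg


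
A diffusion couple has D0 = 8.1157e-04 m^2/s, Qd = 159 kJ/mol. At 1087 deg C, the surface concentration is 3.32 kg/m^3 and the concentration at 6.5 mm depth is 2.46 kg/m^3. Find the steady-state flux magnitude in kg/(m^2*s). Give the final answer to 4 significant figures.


Step 1: D = D0 * exp(-Qd/(R*T))
T = 1087 + 273.15 = 1360.15 K
D = 8.1157e-04 * exp(-159e3 / (8.314 * 1360.15)) = 6.35236e-10 m^2/s
Step 2: J = D * (C1 - C2) / dx
J = 6.35236e-10 * (3.32 - 2.46) / 6.5e-03
J = 8.405e-08 kg/(m^2*s)


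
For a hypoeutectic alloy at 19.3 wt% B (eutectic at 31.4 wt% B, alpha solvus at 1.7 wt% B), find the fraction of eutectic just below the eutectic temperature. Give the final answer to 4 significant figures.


f_primary = (C_e - C0) / (C_e - C_alpha_max)
f_primary = (31.4 - 19.3) / (31.4 - 1.7)
f_primary = 0.407407
f_eutectic = 1 - 0.407407 = 0.5926


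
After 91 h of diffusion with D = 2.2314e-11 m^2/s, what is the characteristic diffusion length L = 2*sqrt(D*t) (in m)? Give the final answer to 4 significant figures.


t = 91 hr = 327600 s
Diffusion length = 2*sqrt(D*t)
= 2*sqrt(2.2314e-11 * 327600)
= 5.407e-03 m


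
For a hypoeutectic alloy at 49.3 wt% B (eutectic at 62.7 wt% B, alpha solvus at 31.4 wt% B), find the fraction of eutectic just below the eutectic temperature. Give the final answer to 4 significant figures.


f_primary = (C_e - C0) / (C_e - C_alpha_max)
f_primary = (62.7 - 49.3) / (62.7 - 31.4)
f_primary = 0.428115
f_eutectic = 1 - 0.428115 = 0.5719


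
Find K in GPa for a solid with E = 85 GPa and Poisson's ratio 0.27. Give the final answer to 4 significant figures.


K = E / (3*(1-2*nu))
K = 85 / (3*(1-2*0.27))
K = 61.59 GPa


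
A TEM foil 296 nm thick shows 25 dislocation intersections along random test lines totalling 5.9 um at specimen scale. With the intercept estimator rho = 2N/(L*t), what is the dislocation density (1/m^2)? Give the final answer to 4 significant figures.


rho = 2N / (L * t)
L = 5.9 um = 5.9e-06 m, t = 296 nm = 2.96e-07 m
rho = 2 * 25 / (5.9e-06 * 2.96e-07)
rho = 2.863e+13 1/m^2


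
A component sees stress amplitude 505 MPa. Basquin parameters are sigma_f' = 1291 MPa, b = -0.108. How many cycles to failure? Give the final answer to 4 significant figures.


sigma_a = sigma_f' * (2*Nf)^b
2*Nf = (sigma_a / sigma_f')^(1/b)
2*Nf = (505 / 1291)^(1/-0.108)
2*Nf = 5948.36
Nf = 2974 cycles


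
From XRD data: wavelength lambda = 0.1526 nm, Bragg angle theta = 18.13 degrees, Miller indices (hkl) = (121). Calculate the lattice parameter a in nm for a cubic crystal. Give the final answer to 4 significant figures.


d = lambda / (2*sin(theta))
d = 0.1526 / (2*sin(18.13 deg))
d = 0.2452 nm
a = d * sqrt(h^2+k^2+l^2) = 0.2452 * sqrt(6)
a = 0.6006 nm


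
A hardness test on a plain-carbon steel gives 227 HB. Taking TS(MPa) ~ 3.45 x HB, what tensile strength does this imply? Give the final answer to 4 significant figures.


TS (MPa) = 3.45 * HB
TS = 3.45 * 227
TS = 783.2 MPa


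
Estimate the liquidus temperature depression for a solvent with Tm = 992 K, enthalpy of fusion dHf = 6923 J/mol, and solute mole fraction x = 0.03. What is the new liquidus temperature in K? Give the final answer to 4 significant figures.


dT = R*Tm^2*x / dHf
dT = 8.314 * 992^2 * 0.03 / 6923
dT = 35.4536 K
T_new = 992 - 35.4536 = 956.5 K


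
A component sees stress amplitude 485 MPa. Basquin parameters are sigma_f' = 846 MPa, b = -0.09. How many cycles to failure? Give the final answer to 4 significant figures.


sigma_a = sigma_f' * (2*Nf)^b
2*Nf = (sigma_a / sigma_f')^(1/b)
2*Nf = (485 / 846)^(1/-0.09)
2*Nf = 483.908
Nf = 242 cycles


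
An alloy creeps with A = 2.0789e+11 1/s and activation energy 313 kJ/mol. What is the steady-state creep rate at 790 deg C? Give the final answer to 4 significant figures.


rate = A * exp(-Q / (R*T))
T = 790 + 273.15 = 1063.15 K
rate = 2.0789e+11 * exp(-313e3 / (8.314 * 1063.15))
rate = 8.689e-05 1/s


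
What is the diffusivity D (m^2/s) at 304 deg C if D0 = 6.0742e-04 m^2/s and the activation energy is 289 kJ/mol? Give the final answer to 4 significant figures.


D = D0 * exp(-Qd / (R*T))
T = 577.15 K
D = 6.0742e-04 * exp(-289e3 / (8.314 * 577.15))
D = 4.234e-30 m^2/s


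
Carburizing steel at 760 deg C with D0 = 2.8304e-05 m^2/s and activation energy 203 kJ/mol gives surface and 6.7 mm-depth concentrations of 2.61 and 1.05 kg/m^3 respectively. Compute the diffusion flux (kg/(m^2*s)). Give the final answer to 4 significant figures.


Step 1: D = D0 * exp(-Qd/(R*T))
T = 760 + 273.15 = 1033.15 K
D = 2.8304e-05 * exp(-203e3 / (8.314 * 1033.15)) = 1.54197e-15 m^2/s
Step 2: J = D * (C1 - C2) / dx
J = 1.54197e-15 * (2.61 - 1.05) / 6.7e-03
J = 3.59e-13 kg/(m^2*s)


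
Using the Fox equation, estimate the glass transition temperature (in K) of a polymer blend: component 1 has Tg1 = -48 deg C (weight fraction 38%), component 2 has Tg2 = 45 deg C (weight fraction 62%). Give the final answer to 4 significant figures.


1/Tg = w1/Tg1 + w2/Tg2 (in Kelvin)
Tg1 = 225.15 K, Tg2 = 318.15 K
1/Tg = 0.38/225.15 + 0.62/318.15
Tg = 275 K


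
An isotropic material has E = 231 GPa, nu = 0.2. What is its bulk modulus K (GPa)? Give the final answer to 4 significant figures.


K = E / (3*(1-2*nu))
K = 231 / (3*(1-2*0.2))
K = 128.3 GPa


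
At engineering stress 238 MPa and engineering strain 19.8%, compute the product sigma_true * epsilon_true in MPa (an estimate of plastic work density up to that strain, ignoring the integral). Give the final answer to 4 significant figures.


sigma_true = sigma_eng * (1 + epsilon_eng)
sigma_true = 238 * (1 + 0.198) = 285.124 MPa
epsilon_true = ln(1 + epsilon_eng)
epsilon_true = ln(1 + 0.198) = 0.180653
sigma_true * epsilon_true = 285.124 * 0.180653 = 51.51 MPa


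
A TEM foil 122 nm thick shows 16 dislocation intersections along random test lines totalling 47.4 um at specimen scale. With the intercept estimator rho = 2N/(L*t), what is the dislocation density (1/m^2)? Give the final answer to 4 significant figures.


rho = 2N / (L * t)
L = 47.4 um = 4.74e-05 m, t = 122 nm = 1.22e-07 m
rho = 2 * 16 / (4.74e-05 * 1.22e-07)
rho = 5.534e+12 1/m^2


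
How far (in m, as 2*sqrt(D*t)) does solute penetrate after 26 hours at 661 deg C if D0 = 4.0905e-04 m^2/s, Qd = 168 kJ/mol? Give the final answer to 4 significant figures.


Step 1: D = D0 * exp(-Qd/(R*T))
T = 934.15 K
D = 4.0905e-04 * exp(-168e3 / (8.314 * 934.15)) = 1.64976e-13 m^2/s
Step 2: L = 2*sqrt(D*t)
t = 26 h = 93600 s
L = 2*sqrt(1.64976e-13 * 93600) = 2.485e-04 m


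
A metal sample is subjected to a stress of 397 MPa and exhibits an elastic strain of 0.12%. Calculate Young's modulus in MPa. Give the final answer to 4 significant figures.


E = sigma / epsilon
epsilon = 0.12% = 1.2e-03
E = 397 / 1.2e-03
E = 330800 MPa


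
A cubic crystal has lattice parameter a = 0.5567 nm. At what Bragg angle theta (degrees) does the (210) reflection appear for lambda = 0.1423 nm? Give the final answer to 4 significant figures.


d = a / sqrt(h^2+k^2+l^2)
d = 0.5567 / sqrt(5) = 0.248964 nm
lambda = 2*d*sin(theta)  =>  sin(theta) = lambda / (2*d)
sin(theta) = 0.1423 / (2 * 0.248964) = 0.285785
theta = 16.61 deg


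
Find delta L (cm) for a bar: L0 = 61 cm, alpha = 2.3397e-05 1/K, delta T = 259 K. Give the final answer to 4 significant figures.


dL = L0 * alpha * dT
dL = 61 * 2.3397e-05 * 259
dL = 0.3696 cm


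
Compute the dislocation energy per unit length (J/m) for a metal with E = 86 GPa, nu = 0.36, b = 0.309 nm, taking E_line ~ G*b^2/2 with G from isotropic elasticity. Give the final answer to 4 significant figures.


Step 1: G = E / (2*(1+nu))
G = 86 / (2*(1+0.36)) = 31.6176 GPa = 3.16176e+10 Pa
Step 2: E_line = G*b^2/2
b = 0.309 nm = 3.09e-10 m
E_line = 0.5 * 3.16176e+10 * (3.09e-10)^2 = 1.509e-09 J/m


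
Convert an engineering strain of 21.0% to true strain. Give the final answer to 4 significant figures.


epsilon_true = ln(1 + epsilon_eng)
epsilon_true = ln(1 + 0.21)
epsilon_true = 0.1906


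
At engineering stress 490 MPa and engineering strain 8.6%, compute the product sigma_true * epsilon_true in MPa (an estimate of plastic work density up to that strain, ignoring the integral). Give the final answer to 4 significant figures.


sigma_true = sigma_eng * (1 + epsilon_eng)
sigma_true = 490 * (1 + 0.086) = 532.14 MPa
epsilon_true = ln(1 + epsilon_eng)
epsilon_true = ln(1 + 0.086) = 0.0825012
sigma_true * epsilon_true = 532.14 * 0.0825012 = 43.9 MPa


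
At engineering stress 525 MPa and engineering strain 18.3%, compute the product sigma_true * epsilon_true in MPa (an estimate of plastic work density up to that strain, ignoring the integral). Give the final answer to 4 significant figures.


sigma_true = sigma_eng * (1 + epsilon_eng)
sigma_true = 525 * (1 + 0.183) = 621.075 MPa
epsilon_true = ln(1 + epsilon_eng)
epsilon_true = ln(1 + 0.183) = 0.168054
sigma_true * epsilon_true = 621.075 * 0.168054 = 104.4 MPa


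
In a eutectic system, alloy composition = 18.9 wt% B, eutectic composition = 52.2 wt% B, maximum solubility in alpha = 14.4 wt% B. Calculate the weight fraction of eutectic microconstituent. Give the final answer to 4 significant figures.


f_primary = (C_e - C0) / (C_e - C_alpha_max)
f_primary = (52.2 - 18.9) / (52.2 - 14.4)
f_primary = 0.880952
f_eutectic = 1 - 0.880952 = 0.119


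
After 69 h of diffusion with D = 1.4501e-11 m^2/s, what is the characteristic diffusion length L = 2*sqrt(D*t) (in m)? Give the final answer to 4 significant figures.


t = 69 hr = 248400 s
Diffusion length = 2*sqrt(D*t)
= 2*sqrt(1.4501e-11 * 248400)
= 3.796e-03 m


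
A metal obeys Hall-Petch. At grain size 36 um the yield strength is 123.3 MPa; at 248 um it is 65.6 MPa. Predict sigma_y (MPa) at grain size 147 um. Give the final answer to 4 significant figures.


sigma_y = sigma0 + k / sqrt(d)
1/sqrt(d1) = 1/sqrt(3.6e-05) = 166.667;  1/sqrt(d2) = 63.5001
k = (sigma1 - sigma2) / (1/sqrt(d1) - 1/sqrt(d2)) = (123.3 - 65.6) / (166.667 - 63.5001) = 0.55929 MPa*m^0.5
sigma0 = sigma1 - k/sqrt(d1) = 123.3 - 0.55929*166.667 = 30.0851 MPa
sigma_y(d3) = 30.0851 + 0.55929 / sqrt(1.47e-04) = 76.21 MPa


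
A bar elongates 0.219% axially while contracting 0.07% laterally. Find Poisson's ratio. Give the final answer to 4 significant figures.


nu = -epsilon_lat / epsilon_axial
Lateral strain is contraction (negative), so using magnitudes:
nu = 0.07 / 0.219
nu = 0.3196


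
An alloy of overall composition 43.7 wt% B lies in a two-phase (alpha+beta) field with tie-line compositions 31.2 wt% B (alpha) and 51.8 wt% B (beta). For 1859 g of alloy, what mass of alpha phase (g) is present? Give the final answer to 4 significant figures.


f_alpha = (C_beta - C0) / (C_beta - C_alpha)
f_alpha = (51.8 - 43.7) / (51.8 - 31.2) = 0.393204
m_alpha = f_alpha * m_total = 0.393204 * 1859 = 731 g


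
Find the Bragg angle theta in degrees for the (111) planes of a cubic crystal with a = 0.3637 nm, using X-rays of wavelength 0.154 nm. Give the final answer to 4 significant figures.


d = a / sqrt(h^2+k^2+l^2)
d = 0.3637 / sqrt(3) = 0.209982 nm
lambda = 2*d*sin(theta)  =>  sin(theta) = lambda / (2*d)
sin(theta) = 0.154 / (2 * 0.209982) = 0.366698
theta = 21.51 deg


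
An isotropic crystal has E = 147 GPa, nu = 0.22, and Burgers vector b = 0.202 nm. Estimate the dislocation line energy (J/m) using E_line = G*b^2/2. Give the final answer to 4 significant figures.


Step 1: G = E / (2*(1+nu))
G = 147 / (2*(1+0.22)) = 60.2459 GPa = 6.02459e+10 Pa
Step 2: E_line = G*b^2/2
b = 0.202 nm = 2.02e-10 m
E_line = 0.5 * 6.02459e+10 * (2.02e-10)^2 = 1.229e-09 J/m


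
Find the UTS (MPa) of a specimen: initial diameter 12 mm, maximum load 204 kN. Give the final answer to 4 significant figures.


A0 = pi*(d/2)^2 = pi*(12/2)^2 = 113.097 mm^2
UTS = F_max / A0 = 204*1000 / 113.097
UTS = 1804 MPa


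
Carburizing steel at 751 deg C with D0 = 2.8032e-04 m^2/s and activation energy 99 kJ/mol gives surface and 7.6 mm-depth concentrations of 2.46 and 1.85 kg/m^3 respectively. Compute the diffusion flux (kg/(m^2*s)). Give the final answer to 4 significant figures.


Step 1: D = D0 * exp(-Qd/(R*T))
T = 751 + 273.15 = 1024.15 K
D = 2.8032e-04 * exp(-99e3 / (8.314 * 1024.15)) = 2.5014e-09 m^2/s
Step 2: J = D * (C1 - C2) / dx
J = 2.5014e-09 * (2.46 - 1.85) / 7.6e-03
J = 2.008e-07 kg/(m^2*s)


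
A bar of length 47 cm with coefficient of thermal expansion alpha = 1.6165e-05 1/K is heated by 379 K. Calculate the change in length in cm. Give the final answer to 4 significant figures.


dL = L0 * alpha * dT
dL = 47 * 1.6165e-05 * 379
dL = 0.2879 cm


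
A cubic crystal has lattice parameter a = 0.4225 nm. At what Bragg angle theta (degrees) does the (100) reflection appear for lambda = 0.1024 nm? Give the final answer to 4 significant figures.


d = a / sqrt(h^2+k^2+l^2)
d = 0.4225 / sqrt(1) = 0.4225 nm
lambda = 2*d*sin(theta)  =>  sin(theta) = lambda / (2*d)
sin(theta) = 0.1024 / (2 * 0.4225) = 0.121183
theta = 6.96 deg


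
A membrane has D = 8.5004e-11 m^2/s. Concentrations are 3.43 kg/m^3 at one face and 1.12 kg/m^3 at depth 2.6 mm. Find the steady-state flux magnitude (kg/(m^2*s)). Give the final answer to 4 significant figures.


J = -D * (dC/dx) = D * (C1 - C2) / dx
J = 8.5004e-11 * (3.43 - 1.12) / 2.6e-03
J = 7.552e-08 kg/(m^2*s)
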